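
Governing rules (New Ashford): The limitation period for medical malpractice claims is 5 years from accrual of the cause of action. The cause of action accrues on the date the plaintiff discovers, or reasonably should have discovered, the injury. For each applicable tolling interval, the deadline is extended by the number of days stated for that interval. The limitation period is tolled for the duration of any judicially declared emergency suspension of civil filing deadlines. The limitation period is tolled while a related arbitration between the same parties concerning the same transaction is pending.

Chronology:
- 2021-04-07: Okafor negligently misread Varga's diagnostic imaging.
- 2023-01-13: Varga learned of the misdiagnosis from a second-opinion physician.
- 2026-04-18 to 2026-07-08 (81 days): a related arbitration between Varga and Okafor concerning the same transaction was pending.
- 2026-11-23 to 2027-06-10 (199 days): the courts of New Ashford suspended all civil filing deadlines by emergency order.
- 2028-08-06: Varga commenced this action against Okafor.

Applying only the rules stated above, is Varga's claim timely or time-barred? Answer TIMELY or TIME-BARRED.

TIMELY

Accrual is tied to discovery, so the period began on 2023-01-13 rather than on 2021-04-07 when the act occurred.
Adding the 5 years base period to 2023-01-13 gives a deadline of 2028-01-13, before any tolling.
The pending related arbitration from 2026-04-18 to 2026-07-08 tolled the period for 81 days, extending the deadline to 2028-04-03.
The period was tolled for 199 days by the emergency suspension of filing deadlines (2026-11-23 to 2027-06-10), pushing the deadline to 2028-10-19.
Filing on 2028-08-06 beat the 2028-10-19 deadline — the action is timely.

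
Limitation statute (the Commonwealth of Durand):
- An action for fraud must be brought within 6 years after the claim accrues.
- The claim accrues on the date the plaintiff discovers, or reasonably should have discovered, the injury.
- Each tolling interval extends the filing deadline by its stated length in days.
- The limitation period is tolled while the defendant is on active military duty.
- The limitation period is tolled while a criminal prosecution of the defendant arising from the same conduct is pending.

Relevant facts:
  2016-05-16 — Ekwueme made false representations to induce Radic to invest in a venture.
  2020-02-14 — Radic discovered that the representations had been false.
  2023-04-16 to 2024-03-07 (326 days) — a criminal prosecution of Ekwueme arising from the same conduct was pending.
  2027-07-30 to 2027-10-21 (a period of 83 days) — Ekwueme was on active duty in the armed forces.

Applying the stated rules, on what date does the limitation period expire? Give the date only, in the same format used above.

2027-01-06

The claim did not accrue until Radic discovered the injury on 2020-02-14; the 2016-05-16 act date does not start the clock under the stated rule.
The untolled deadline — 6 years after 2020-02-14 — is 2026-02-14.
The pending criminal prosecution from 2023-04-16 to 2024-03-07 tolled the period for 326 days, extending the deadline to 2027-01-06.
The defendant's active military service from 2027-07-30 to 2027-10-21 began after the period had already run on 2027-01-06, so it has no tolling effect.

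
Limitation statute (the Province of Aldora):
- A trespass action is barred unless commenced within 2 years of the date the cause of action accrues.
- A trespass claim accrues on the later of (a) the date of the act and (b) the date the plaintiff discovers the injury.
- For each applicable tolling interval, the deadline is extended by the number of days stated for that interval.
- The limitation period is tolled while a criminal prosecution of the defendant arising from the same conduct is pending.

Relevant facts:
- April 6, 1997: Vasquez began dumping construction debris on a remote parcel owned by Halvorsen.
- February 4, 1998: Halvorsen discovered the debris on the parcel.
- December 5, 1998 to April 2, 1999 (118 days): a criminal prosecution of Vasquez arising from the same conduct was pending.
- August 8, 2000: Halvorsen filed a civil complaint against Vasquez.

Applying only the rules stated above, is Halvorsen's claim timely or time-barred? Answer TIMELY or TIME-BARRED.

The claim accrued on February 4, 1998 — the later of the April 6, 1997 act and the February 4, 1998 discovery.
The untolled deadline — 2 years after February 4, 1998 — is February 4, 2000.
The period was tolled for 118 days by the pending criminal prosecution (December 5, 1998 to April 2, 1999), pushing the deadline to June 1, 2000.
The August 8, 2000 filing falls after the June 1, 2000 deadline; the claim is time-barred.

TIME-BARRED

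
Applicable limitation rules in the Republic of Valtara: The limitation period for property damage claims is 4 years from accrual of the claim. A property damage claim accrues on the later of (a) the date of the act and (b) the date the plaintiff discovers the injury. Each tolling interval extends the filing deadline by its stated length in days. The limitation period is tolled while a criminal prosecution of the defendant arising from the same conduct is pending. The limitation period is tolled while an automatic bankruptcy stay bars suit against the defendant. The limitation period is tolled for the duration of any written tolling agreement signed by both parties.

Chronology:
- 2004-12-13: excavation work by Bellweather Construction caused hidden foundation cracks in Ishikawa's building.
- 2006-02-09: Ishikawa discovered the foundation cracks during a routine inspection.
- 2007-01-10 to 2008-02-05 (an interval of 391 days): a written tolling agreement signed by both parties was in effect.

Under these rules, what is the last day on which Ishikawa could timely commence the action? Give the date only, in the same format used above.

Taking the later of the act (2004-12-13) and discovery (2006-02-09), the claim accrued on 2006-02-09.
Adding the 4 years base period to 2006-02-09 gives a deadline of 2010-02-09, before any tolling.
The written tolling agreement from 2007-01-10 to 2008-02-05 tolled the period for 391 days, extending the deadline to 2011-03-07.

2011-03-07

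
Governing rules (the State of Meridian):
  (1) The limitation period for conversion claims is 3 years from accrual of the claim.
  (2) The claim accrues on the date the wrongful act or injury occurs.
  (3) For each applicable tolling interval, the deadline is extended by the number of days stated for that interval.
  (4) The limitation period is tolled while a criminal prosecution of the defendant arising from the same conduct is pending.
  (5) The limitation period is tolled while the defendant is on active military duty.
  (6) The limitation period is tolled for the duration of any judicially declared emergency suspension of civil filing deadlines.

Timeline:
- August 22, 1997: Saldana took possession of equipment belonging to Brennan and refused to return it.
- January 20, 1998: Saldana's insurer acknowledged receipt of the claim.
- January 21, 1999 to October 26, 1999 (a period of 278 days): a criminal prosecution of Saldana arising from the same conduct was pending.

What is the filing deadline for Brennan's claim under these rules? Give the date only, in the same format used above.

May 27, 2001

The claim accrued on August 22, 1997, the date of the act.
3 years from August 22, 1997 is August 22, 2000.
The pending criminal prosecution from January 21, 1999 to October 26, 1999 tolled the period for 278 days, extending the deadline to May 27, 2001.
Nothing else in the chronology tolls or restarts the period.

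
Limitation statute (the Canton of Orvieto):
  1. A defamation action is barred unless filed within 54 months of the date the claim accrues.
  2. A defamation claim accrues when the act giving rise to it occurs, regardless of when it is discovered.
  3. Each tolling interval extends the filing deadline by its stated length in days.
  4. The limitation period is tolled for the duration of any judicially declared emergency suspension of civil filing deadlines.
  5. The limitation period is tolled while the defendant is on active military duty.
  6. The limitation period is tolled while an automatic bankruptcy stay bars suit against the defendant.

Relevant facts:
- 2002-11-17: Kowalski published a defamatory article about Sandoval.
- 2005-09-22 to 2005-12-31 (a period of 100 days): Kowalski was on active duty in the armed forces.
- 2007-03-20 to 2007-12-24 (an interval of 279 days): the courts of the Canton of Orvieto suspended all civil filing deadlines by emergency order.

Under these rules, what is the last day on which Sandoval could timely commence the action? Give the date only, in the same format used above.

2008-05-30

The claim accrued on 2002-11-17, the date of the act.
Adding the 54 months base period to 2002-11-17 gives a deadline of 2007-05-17, before any tolling.
Because the defendant's active military service ran from 2005-09-22 to 2005-12-31, the deadline is extended by 100 days to 2007-08-25.
The emergency suspension of filing deadlines from 2007-03-20 to 2007-12-24 tolled the period for 279 days, extending the deadline to 2008-05-30.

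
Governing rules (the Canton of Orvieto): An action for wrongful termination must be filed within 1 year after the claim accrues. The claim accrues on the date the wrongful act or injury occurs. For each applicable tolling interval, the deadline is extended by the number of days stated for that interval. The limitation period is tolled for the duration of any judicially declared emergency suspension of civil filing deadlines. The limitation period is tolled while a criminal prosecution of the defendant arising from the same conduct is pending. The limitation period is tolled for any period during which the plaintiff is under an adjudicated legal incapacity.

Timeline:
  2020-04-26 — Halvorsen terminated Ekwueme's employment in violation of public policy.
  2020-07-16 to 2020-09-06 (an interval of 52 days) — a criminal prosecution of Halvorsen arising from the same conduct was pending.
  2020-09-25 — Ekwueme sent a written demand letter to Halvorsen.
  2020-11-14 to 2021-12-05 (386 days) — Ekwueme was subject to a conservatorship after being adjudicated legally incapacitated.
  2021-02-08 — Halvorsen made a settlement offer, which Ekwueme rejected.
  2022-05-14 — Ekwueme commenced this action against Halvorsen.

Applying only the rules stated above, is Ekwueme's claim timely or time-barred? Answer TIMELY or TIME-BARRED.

The claim accrued on 2020-04-26, when the wrongful act occurred.
1 year from 2020-04-26 is 2021-04-26.
Because the pending criminal prosecution ran from 2020-07-16 to 2020-09-06, the deadline is extended by 52 days to 2021-06-17.
The plaintiff's legal incapacity from 2020-11-14 to 2021-12-05 tolled the period for 386 days, extending the deadline to 2022-07-08.
Nothing else in the chronology tolls or restarts the period.
Filing on 2022-05-14 beat the 2022-07-08 deadline — the action is timely.

TIMELY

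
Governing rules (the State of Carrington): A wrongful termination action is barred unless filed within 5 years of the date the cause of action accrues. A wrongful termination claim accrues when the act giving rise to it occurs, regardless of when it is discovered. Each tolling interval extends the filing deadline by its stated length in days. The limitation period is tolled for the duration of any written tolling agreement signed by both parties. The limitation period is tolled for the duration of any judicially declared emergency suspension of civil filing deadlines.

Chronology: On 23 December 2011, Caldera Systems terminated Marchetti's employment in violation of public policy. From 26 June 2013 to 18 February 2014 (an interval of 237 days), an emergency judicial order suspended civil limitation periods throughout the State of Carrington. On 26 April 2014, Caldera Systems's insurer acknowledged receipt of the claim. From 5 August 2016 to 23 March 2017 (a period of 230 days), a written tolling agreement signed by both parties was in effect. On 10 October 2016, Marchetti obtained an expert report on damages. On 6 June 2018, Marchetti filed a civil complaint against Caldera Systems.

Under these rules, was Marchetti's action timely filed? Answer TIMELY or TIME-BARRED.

TIME-BARRED

The claim accrued on 23 December 2011, when the wrongful act occurred.
The untolled deadline — 5 years after 23 December 2011 — is 23 December 2016.
The period was tolled for 237 days by the emergency suspension of filing deadlines (26 June 2013 to 18 February 2014), pushing the deadline to 17 August 2017.
Because the written tolling agreement ran from 5 August 2016 to 23 March 2017, the deadline is extended by 230 days to 4 April 2018.
None of the other events listed affects the running of the period under the stated rules.
The 6 June 2018 filing falls after the 4 April 2018 deadline; the claim is time-barred.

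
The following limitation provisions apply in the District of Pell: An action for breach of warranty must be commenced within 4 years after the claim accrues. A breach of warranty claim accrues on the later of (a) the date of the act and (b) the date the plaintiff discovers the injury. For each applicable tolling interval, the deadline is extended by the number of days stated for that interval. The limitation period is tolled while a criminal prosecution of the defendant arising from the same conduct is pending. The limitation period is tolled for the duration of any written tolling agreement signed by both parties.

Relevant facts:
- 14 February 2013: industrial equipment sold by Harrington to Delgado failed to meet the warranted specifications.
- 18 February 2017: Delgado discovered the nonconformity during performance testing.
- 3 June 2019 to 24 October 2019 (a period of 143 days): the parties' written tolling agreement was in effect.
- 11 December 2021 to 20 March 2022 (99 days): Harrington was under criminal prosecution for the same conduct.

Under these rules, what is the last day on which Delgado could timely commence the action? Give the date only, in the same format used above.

The claim accrued on 18 February 2017 — the later of the 14 February 2013 act and the 18 February 2017 discovery.
The untolled deadline — 4 years after 18 February 2017 — is 18 February 2021.
The written tolling agreement from 3 June 2019 to 24 October 2019 tolled the period for 143 days, extending the deadline to 11 July 2021.
By the time the pending criminal prosecution began on 11 December 2021, the limitation period had already expired on 11 July 2021; that interval cannot revive it.

11 July 2021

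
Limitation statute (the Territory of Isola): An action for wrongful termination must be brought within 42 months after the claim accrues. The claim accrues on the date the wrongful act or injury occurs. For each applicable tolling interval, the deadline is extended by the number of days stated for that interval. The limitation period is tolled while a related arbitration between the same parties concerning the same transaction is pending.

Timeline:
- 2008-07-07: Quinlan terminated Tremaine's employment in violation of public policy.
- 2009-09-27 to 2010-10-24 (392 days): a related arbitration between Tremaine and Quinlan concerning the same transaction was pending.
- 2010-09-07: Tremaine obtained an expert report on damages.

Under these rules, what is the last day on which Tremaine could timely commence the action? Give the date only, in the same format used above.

The claim accrued on 2008-07-07, when the wrongful act occurred.
The untolled deadline — 42 months after 2008-07-07 — is 2012-01-07.
The period was tolled for 392 days by the pending related arbitration (2009-09-27 to 2010-10-24), pushing the deadline to 2013-02-02.
Nothing else in the chronology tolls or restarts the period.

2013-02-02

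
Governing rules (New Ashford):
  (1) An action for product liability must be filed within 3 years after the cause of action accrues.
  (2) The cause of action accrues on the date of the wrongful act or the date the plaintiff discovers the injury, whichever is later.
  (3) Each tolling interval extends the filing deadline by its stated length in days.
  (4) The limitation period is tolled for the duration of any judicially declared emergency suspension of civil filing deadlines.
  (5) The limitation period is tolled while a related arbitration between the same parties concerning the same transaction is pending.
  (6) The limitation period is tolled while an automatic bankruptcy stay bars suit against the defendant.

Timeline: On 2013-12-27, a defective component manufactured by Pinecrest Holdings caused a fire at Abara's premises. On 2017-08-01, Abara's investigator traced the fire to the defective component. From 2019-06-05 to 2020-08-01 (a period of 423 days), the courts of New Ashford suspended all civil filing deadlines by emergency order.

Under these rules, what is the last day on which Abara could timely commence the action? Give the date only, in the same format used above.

2021-09-28

Taking the later of the act (2013-12-27) and discovery (2017-08-01), the claim accrued on 2017-08-01.
3 years from 2017-08-01 is 2020-08-01.
The emergency suspension of filing deadlines from 2019-06-05 to 2020-08-01 tolled the period for 423 days, extending the deadline to 2021-09-28.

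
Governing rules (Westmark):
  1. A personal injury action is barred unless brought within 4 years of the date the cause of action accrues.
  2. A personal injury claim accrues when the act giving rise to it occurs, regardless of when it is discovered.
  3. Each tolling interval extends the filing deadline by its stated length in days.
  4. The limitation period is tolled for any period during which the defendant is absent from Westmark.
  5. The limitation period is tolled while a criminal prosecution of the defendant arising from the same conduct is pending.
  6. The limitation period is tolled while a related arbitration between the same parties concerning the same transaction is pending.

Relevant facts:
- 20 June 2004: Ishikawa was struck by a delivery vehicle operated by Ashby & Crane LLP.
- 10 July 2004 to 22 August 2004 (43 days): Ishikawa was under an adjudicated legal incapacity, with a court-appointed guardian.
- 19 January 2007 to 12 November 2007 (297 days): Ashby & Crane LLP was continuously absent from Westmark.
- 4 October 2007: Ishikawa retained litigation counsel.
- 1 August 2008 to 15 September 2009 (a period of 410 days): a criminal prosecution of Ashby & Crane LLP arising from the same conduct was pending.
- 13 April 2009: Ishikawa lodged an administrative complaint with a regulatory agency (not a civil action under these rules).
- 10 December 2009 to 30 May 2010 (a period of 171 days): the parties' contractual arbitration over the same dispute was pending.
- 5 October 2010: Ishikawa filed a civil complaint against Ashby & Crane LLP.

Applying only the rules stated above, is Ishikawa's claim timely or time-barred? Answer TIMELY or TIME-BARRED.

TIMELY

The claim accrued on 20 June 2004, when the wrongful act occurred.
4 years from 20 June 2004 is 20 June 2008.
The period was tolled for 297 days by the defendant's absence from the jurisdiction (19 January 2007 to 12 November 2007), pushing the deadline to 13 April 2009.
The period was tolled for 410 days by the pending criminal prosecution (1 August 2008 to 15 September 2009), pushing the deadline to 28 May 2010.
The period was tolled for 171 days by the pending related arbitration (10 December 2009 to 30 May 2010), pushing the deadline to 15 November 2010.
The plaintiff's legal incapacity from 10 July 2004 to 22 August 2004 does not toll the period, because no stated rule makes the plaintiff's incapacity a tolling event.
The other events in the timeline have no effect on the limitation period under the stated rules.
Filing on 5 October 2010 beat the 15 November 2010 deadline — the action is timely.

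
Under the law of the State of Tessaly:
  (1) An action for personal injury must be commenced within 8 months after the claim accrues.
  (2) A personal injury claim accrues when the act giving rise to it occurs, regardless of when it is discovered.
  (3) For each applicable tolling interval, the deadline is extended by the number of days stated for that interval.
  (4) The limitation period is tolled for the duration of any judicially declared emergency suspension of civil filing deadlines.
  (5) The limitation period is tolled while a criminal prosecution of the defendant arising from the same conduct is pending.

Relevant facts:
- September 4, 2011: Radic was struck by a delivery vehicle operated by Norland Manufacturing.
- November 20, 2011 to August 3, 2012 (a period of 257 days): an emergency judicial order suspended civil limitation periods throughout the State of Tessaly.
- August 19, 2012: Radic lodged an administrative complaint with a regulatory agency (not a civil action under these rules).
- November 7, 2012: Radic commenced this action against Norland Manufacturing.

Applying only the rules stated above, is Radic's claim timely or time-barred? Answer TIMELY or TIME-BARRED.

The claim accrued on September 4, 2011, when the wrongful act occurred.
The untolled deadline — 8 months after September 4, 2011 — is May 4, 2012.
Because the emergency suspension of filing deadlines ran from November 20, 2011 to August 3, 2012, the deadline is extended by 257 days to January 16, 2013.
The other events in the timeline have no effect on the limitation period under the stated rules.
Radic filed on November 7, 2012, before the January 16, 2013 deadline, so the action is timely.

TIMELY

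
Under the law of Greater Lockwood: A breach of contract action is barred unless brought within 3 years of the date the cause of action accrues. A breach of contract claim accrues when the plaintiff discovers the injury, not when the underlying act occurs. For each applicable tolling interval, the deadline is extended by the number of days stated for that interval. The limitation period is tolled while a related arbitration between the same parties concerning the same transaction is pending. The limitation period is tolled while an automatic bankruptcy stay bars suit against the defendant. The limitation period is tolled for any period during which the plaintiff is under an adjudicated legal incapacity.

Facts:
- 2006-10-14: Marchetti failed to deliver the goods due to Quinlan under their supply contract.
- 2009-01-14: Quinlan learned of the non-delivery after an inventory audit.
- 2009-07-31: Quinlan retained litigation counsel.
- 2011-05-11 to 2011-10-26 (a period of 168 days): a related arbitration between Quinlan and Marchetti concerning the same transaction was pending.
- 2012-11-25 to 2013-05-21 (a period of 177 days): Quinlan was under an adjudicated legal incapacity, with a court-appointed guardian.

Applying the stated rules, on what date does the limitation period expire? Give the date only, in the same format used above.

The claim did not accrue until Quinlan discovered the injury on 2009-01-14; the 2006-10-14 act date does not start the clock under the stated rule.
Adding the 3 years base period to 2009-01-14 gives a deadline of 2012-01-14, before any tolling.
Because the pending related arbitration ran from 2011-05-11 to 2011-10-26, the deadline is extended by 168 days to 2012-06-30.
By the time the plaintiff's legal incapacity began on 2012-11-25, the limitation period had already expired on 2012-06-30; that interval cannot revive it.
None of the other events listed affects the running of the period under the stated rules.

2012-06-30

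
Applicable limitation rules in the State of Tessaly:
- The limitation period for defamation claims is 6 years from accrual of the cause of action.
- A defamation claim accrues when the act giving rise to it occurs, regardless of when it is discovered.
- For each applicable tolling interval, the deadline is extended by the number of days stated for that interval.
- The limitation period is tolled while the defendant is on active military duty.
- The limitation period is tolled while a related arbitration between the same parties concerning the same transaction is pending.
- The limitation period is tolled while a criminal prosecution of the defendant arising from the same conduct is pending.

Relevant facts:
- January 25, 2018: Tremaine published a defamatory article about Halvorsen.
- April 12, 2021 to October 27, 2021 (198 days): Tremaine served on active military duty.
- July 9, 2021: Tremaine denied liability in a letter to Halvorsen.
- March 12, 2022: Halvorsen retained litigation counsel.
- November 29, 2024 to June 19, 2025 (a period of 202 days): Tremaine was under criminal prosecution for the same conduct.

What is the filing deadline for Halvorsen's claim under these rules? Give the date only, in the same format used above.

August 10, 2024

The cause of action accrued on January 25, 2018, the date of the act.
The untolled deadline — 6 years after January 25, 2018 — is January 25, 2024.
The defendant's active military service from April 12, 2021 to October 27, 2021 tolled the period for 198 days, extending the deadline to August 10, 2024.
The pending criminal prosecution from November 29, 2024 to June 19, 2025 began after the period had already run on August 10, 2024, so it has no tolling effect.
None of the other events listed affects the running of the period under the stated rules.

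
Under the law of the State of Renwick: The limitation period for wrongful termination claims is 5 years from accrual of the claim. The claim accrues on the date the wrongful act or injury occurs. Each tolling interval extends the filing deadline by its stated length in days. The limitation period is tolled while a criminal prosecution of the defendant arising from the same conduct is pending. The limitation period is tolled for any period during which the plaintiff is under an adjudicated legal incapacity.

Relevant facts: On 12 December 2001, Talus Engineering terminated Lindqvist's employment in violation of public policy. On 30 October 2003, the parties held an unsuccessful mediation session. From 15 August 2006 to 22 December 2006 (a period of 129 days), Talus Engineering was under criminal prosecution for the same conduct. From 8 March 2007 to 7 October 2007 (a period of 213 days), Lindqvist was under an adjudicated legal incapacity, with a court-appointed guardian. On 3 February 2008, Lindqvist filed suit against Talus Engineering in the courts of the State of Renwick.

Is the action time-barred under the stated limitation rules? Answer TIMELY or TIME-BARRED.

TIME-BARRED

The limitation period began to run on 12 December 2001.
Adding the 5 years base period to 12 December 2001 gives a deadline of 12 December 2006, before any tolling.
The pending criminal prosecution from 15 August 2006 to 22 December 2006 tolled the period for 129 days, extending the deadline to 20 April 2007.
Because the plaintiff's legal incapacity ran from 8 March 2007 to 7 October 2007, the deadline is extended by 213 days to 19 November 2007.
The other events in the timeline have no effect on the limitation period under the stated rules.
The 3 February 2008 filing falls after the 19 November 2007 deadline; the claim is time-barred.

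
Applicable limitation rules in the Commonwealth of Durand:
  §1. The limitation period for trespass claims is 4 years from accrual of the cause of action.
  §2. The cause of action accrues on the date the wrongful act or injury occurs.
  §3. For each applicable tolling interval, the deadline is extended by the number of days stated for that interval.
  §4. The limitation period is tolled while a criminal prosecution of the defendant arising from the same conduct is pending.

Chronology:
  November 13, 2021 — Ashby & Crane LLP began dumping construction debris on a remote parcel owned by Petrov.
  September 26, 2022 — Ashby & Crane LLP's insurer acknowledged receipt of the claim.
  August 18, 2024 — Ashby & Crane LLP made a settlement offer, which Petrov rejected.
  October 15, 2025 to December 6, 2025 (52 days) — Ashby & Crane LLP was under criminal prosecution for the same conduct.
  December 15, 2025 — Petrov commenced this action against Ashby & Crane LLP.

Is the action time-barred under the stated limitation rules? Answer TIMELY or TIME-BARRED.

TIMELY

The claim accrued on November 13, 2021, when the wrongful act occurred.
The untolled deadline — 4 years after November 13, 2021 — is November 13, 2025.
Because the pending criminal prosecution ran from October 15, 2025 to December 6, 2025, the deadline is extended by 52 days to January 4, 2026.
The other events in the timeline have no effect on the limitation period under the stated rules.
The December 15, 2025 filing precedes the January 4, 2026 deadline; the claim is timely.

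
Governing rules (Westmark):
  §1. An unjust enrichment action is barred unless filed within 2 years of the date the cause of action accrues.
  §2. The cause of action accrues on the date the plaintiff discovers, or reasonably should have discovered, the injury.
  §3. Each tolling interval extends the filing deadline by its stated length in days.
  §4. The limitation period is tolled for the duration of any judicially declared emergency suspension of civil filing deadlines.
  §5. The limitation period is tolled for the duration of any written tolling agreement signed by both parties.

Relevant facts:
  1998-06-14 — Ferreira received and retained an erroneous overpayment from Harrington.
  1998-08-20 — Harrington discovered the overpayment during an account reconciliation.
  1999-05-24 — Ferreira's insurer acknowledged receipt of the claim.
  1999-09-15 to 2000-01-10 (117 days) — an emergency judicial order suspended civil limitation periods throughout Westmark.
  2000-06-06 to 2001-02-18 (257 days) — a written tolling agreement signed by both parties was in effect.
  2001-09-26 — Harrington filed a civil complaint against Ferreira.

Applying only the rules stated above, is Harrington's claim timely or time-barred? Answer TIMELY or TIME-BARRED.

TIME-BARRED

Accrual is tied to discovery, so the period began on 1998-08-20 rather than on 1998-06-14 when the act occurred.
Adding the 2 years base period to 1998-08-20 gives a deadline of 2000-08-20, before any tolling.
Because the emergency suspension of filing deadlines ran from 1999-09-15 to 2000-01-10, the deadline is extended by 117 days to 2000-12-15.
The period was tolled for 257 days by the written tolling agreement (2000-06-06 to 2001-02-18), pushing the deadline to 2001-08-29.
The other events in the timeline have no effect on the limitation period under the stated rules.
Harrington filed on 2001-09-26, after the 2001-08-29 deadline, so the action is time-barred.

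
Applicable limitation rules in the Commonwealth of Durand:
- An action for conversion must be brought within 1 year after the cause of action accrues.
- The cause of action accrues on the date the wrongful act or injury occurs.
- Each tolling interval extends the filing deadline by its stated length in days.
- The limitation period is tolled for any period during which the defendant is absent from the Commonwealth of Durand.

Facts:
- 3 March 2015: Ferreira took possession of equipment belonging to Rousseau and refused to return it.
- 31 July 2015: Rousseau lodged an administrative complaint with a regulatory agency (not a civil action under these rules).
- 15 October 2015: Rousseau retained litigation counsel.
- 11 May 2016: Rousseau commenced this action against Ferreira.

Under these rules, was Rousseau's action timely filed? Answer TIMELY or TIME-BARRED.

The claim accrued on 3 March 2015, when the wrongful act occurred.
The untolled deadline — 1 year after 3 March 2015 — is 3 March 2016.
The other events in the timeline have no effect on the limitation period under the stated rules.
Filing on 11 May 2016 missed the 3 March 2016 deadline — the action is time-barred.

TIME-BARRED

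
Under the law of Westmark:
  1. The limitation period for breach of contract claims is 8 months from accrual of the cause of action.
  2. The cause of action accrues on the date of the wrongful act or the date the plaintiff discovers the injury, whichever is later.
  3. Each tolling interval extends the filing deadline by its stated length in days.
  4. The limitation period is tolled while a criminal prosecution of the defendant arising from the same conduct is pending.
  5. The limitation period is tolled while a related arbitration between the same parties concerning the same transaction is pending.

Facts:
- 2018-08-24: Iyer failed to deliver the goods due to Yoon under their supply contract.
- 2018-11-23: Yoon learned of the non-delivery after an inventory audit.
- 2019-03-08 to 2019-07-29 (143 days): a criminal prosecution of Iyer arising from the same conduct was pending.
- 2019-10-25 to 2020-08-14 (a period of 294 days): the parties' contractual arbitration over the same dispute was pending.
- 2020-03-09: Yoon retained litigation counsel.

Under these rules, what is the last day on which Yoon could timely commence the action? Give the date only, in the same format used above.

The claim accrued on 2018-11-23 — the later of the 2018-08-24 act and the 2018-11-23 discovery.
Adding the 8 months base period to 2018-11-23 gives a deadline of 2019-07-23, before any tolling.
Because the pending criminal prosecution ran from 2019-03-08 to 2019-07-29, the deadline is extended by 143 days to 2019-12-13.
Because the pending related arbitration ran from 2019-10-25 to 2020-08-14, the deadline is extended by 294 days to 2020-10-02.
The other events in the timeline have no effect on the limitation period under the stated rules.

2020-10-02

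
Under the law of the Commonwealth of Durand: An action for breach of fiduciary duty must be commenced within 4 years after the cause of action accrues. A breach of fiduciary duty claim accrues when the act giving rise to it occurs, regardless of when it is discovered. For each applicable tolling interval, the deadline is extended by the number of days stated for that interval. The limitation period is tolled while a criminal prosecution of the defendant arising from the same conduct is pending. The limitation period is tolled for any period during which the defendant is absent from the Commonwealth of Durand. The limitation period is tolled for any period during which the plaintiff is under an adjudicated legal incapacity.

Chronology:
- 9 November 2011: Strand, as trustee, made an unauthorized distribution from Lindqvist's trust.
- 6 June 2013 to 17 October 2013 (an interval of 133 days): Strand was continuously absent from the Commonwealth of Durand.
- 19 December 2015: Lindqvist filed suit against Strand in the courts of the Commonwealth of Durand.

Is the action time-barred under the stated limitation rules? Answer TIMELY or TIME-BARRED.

TIMELY

The limitation period began to run on 9 November 2011.
4 years from 9 November 2011 is 9 November 2015.
Because the defendant's absence from the jurisdiction ran from 6 June 2013 to 17 October 2013, the deadline is extended by 133 days to 21 March 2016.
Lindqvist filed on 19 December 2015, before the 21 March 2016 deadline, so the action is timely.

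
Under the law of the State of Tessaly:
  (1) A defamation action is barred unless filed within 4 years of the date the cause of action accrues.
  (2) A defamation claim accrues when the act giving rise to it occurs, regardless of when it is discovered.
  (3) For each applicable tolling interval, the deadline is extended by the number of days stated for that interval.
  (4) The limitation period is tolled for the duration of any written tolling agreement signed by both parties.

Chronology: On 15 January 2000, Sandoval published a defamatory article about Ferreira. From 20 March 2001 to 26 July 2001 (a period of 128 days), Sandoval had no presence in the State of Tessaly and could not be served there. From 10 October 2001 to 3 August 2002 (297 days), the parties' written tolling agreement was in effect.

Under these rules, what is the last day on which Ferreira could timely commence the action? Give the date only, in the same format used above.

The limitation period began to run on 15 January 2000.
The untolled deadline — 4 years after 15 January 2000 — is 15 January 2004.
The period was tolled for 297 days by the written tolling agreement (10 October 2001 to 3 August 2002), pushing the deadline to 7 November 2004.
The defendant's absence from the jurisdiction from 20 March 2001 to 26 July 2001 does not toll the period, because no stated rule makes the defendant's absence a tolling event.

7 November 2004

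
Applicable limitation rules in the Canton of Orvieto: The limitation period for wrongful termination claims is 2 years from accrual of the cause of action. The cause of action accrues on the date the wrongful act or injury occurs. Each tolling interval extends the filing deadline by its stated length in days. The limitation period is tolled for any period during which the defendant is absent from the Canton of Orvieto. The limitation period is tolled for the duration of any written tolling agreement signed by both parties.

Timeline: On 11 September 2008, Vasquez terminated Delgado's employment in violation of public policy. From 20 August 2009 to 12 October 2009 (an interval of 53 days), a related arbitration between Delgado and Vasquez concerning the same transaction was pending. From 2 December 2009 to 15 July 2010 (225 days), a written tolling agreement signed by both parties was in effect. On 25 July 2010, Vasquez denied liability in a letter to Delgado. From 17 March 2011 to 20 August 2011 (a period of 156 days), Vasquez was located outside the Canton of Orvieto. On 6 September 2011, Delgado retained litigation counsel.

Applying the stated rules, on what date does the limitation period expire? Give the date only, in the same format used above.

27 September 2011

The cause of action accrued on 11 September 2008, the date of the act.
The untolled deadline — 2 years after 11 September 2008 — is 11 September 2010.
The period was tolled for 225 days by the written tolling agreement (2 December 2009 to 15 July 2010), pushing the deadline to 24 April 2011.
Because the defendant's absence from the jurisdiction ran from 17 March 2011 to 20 August 2011, the deadline is extended by 156 days to 27 September 2011.
No stated provision tolls the period for a pending arbitration, so the interval from 20 August 2009 to 12 October 2009 has no effect on the deadline.
Nothing else in the chronology tolls or restarts the period.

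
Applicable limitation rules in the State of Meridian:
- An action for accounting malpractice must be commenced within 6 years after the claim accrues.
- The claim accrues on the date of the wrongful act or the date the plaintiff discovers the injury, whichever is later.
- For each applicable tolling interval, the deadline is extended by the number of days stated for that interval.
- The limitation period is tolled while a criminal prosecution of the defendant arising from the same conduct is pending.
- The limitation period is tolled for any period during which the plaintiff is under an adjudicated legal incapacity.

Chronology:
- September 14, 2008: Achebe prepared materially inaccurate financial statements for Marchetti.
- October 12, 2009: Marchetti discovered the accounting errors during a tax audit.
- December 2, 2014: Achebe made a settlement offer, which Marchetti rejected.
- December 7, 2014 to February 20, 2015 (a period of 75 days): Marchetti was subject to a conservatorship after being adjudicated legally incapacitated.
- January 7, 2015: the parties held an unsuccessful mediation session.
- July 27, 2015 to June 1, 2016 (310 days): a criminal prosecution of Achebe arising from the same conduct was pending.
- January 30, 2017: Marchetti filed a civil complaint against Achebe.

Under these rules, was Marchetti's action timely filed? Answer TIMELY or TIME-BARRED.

TIME-BARRED

Taking the later of the act (September 14, 2008) and discovery (October 12, 2009), the claim accrued on October 12, 2009.
Adding the 6 years base period to October 12, 2009 gives a deadline of October 12, 2015, before any tolling.
Because the plaintiff's legal incapacity ran from December 7, 2014 to February 20, 2015, the deadline is extended by 75 days to December 26, 2015.
Because the pending criminal prosecution ran from July 27, 2015 to June 1, 2016, the deadline is extended by 310 days to October 31, 2016.
Nothing else in the chronology tolls or restarts the period.
The January 30, 2017 filing falls after the October 31, 2016 deadline; the claim is time-barred.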